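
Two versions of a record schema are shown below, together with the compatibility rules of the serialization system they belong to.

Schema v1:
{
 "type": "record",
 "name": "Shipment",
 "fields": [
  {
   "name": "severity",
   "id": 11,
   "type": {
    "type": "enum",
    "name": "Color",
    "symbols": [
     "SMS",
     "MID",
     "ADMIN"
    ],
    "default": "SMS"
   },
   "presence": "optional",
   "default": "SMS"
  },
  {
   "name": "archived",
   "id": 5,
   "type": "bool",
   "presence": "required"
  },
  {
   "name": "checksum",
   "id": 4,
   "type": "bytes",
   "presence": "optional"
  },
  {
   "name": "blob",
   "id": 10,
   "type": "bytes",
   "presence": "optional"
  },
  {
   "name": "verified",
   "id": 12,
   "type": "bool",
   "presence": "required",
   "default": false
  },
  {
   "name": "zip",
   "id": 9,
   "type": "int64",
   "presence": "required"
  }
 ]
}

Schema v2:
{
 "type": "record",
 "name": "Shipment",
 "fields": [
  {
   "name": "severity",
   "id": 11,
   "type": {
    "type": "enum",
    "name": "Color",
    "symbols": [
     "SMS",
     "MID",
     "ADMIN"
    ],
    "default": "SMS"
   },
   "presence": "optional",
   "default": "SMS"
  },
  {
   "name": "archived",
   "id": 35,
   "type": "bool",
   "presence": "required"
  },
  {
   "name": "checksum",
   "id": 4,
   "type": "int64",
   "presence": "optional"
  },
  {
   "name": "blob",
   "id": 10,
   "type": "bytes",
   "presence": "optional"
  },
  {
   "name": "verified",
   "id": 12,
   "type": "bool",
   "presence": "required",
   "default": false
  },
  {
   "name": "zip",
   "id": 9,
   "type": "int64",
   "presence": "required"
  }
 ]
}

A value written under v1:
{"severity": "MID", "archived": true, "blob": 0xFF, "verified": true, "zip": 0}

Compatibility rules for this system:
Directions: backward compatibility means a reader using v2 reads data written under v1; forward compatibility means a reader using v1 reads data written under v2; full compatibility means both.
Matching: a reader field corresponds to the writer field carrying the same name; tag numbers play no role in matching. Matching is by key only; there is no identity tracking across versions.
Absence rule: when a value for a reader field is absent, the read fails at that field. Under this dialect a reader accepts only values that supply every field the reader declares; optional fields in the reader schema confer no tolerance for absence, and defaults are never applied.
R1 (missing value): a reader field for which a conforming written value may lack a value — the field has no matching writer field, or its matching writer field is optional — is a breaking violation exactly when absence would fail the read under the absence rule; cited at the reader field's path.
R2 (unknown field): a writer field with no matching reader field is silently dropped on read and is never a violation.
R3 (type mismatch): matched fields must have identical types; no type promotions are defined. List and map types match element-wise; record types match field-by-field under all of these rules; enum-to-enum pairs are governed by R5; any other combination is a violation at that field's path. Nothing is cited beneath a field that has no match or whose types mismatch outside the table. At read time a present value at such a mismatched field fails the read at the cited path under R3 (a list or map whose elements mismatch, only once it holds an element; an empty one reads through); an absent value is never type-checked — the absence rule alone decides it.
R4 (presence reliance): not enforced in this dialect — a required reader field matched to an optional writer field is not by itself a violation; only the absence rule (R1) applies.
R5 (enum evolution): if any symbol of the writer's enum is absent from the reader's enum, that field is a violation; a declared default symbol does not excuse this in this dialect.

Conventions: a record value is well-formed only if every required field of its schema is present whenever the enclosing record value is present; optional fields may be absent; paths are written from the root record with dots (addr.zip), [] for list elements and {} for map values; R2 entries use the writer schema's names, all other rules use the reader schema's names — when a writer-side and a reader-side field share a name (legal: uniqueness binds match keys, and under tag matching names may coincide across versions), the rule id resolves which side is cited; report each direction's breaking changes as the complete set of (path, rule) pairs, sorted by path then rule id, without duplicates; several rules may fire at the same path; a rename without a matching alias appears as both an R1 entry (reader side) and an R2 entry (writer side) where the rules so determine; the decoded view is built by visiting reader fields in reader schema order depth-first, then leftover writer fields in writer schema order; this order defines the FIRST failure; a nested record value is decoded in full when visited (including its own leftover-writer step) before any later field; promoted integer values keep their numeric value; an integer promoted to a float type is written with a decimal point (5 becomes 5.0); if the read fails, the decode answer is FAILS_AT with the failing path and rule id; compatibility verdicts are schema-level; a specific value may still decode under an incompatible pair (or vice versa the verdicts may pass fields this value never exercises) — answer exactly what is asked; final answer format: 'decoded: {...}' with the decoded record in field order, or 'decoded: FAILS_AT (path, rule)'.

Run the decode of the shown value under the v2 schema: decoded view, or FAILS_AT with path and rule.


arrows below run writer -> reader for Shipment
decode (reader v2):
  severity := "MID"
  archived := true
  read fails at checksum under R1 (no fill)
  => FAILS_AT (checksum, R1)
remaining Shipment differences; none change what is asked:
  field archived in record Shipment: tag 5 changed to 35 -> fires no rule on Shipment under this dialect and leaves the result unchanged

decoded: FAILS_AT (checksum, R1)


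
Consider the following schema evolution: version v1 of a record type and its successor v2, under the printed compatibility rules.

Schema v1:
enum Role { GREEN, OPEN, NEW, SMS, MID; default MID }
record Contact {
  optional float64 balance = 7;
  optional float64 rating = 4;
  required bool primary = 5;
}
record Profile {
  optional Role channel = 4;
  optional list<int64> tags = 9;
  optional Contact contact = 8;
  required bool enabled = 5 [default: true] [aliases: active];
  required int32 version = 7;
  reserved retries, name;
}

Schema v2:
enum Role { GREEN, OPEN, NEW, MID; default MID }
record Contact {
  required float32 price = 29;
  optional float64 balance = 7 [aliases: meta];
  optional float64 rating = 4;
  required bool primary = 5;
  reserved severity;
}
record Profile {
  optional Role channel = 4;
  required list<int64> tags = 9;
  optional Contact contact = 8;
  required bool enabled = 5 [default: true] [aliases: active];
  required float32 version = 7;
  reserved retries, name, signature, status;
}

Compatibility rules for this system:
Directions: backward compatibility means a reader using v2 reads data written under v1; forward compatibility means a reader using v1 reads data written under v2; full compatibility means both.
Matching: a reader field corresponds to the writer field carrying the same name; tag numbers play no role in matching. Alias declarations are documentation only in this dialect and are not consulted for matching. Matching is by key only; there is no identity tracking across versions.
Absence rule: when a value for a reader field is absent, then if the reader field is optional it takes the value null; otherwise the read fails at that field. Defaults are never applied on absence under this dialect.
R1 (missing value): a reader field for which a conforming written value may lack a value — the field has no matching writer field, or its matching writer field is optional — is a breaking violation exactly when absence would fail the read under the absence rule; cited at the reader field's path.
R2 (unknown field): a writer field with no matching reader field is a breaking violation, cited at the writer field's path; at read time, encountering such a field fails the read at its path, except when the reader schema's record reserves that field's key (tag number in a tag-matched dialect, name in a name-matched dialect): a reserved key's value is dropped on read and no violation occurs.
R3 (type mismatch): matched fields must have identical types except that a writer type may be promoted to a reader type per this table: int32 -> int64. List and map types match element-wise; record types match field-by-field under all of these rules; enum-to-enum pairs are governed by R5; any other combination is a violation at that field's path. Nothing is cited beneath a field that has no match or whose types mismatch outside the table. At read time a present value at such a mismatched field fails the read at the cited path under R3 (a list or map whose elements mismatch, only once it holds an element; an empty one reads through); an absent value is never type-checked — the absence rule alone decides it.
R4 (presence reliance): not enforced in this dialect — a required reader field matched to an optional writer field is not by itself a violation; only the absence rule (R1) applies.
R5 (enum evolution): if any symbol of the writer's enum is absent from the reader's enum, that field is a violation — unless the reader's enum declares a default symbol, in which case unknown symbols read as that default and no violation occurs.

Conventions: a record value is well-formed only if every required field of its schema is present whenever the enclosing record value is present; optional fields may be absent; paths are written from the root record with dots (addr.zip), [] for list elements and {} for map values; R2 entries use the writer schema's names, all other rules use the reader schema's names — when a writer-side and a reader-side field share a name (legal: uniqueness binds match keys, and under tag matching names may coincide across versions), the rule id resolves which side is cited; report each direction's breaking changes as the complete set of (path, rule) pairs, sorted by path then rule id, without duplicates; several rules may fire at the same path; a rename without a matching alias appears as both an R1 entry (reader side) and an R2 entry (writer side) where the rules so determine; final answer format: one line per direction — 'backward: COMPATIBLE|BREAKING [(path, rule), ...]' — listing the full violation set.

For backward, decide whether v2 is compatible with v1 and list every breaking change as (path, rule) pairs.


backward: BREAKING [(contact.price, R1), (tags, R1), (version, R3)]

in Profile below, arrows point writer -> reader
backward pass over Profile, reader schema v2, writer schema v1:
  Role -> Role, writer optional: channel aligns to channel
  list<int64> -> list<int64>, writer optional: tags aligns to tags
  Contact -> Contact, writer optional: contact aligns to contact
  bool -> bool, writer required: enabled aligns to enabled
  int32 -> float32, writer required: version aligns to version
  no writer field matches reader contact.price
  float64 -> float64, writer optional: contact.balance aligns to contact.balance
  float64 -> float64, writer optional: contact.rating aligns to contact.rating
  bool -> bool, writer required: contact.primary aligns to contact.primary
  R1 fires at contact.price
  R1 fires at tags
  R3 fires at version
  backward on Profile therefore BREAKING (3)
checking off the Profile differences that do not matter here:
  enum Role (field channel in record Profile): symbol SMS removed -> no rule fires on it in Profile's dialect; the asked verdict holds


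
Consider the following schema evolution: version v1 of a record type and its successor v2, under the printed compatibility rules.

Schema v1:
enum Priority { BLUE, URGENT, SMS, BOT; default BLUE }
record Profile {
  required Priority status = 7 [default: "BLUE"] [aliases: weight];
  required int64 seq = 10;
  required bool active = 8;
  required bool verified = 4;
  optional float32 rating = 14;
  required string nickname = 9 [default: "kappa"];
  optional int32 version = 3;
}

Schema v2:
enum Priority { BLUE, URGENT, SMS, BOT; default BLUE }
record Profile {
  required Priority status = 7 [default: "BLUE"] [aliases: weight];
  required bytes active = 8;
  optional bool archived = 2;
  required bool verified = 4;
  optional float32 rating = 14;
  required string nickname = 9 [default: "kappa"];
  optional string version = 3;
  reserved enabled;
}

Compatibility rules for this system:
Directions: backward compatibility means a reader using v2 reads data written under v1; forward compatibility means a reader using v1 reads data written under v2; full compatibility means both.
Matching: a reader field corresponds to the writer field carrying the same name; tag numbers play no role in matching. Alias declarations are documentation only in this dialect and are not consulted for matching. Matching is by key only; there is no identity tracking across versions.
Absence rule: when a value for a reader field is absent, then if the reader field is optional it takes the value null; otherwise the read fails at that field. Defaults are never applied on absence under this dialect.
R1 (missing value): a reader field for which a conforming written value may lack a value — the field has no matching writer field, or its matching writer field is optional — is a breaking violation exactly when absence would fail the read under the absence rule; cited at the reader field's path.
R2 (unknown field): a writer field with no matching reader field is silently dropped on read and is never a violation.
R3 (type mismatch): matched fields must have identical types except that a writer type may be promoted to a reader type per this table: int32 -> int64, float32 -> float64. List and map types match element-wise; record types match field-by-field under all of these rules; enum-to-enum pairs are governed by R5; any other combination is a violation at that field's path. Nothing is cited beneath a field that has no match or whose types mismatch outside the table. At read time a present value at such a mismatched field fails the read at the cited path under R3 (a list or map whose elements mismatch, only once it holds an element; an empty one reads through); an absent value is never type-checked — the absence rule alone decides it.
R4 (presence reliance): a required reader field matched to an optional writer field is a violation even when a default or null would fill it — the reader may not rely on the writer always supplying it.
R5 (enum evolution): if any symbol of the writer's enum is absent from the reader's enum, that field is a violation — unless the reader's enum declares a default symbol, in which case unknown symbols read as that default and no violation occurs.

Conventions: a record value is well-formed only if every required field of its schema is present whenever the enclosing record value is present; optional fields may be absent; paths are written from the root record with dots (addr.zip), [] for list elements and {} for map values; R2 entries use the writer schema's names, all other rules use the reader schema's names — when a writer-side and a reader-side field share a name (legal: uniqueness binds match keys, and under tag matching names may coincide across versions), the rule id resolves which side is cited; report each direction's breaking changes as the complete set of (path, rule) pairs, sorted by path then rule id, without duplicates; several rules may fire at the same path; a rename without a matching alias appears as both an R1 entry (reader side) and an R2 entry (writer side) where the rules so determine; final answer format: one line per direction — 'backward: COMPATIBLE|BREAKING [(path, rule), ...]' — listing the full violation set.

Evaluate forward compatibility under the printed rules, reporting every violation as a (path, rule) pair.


forward: BREAKING [(active, R3), (seq, R1), (version, R3)]

each type pair in Profile: writer, then reader
forward pass over Profile, reader schema v1, writer schema v2:
  status: paired with writer status (Priority -> Priority; writer required)
  seq has no writer counterpart
  active: paired with writer active (bytes -> bool; writer required)
  verified: paired with writer verified (bool -> bool; writer required)
  rating: paired with writer rating (float32 -> float32; writer optional)
  nickname: paired with writer nickname (string -> string; writer required)
  version: paired with writer version (string -> int32; writer optional)
  writer archived: unknown to reader
  violation R3 at active
  violation R1 at seq
  violation R3 at version
  => forward verdict for Profile: BREAKING, 3 violation(s)
remaining Profile differences; none change what is asked:
  added field archived to record Profile: optional bool, tag 2 (in v2 it sits immediately before verified) -> no rule fires on it in Profile's dialect; the asked verdict holds


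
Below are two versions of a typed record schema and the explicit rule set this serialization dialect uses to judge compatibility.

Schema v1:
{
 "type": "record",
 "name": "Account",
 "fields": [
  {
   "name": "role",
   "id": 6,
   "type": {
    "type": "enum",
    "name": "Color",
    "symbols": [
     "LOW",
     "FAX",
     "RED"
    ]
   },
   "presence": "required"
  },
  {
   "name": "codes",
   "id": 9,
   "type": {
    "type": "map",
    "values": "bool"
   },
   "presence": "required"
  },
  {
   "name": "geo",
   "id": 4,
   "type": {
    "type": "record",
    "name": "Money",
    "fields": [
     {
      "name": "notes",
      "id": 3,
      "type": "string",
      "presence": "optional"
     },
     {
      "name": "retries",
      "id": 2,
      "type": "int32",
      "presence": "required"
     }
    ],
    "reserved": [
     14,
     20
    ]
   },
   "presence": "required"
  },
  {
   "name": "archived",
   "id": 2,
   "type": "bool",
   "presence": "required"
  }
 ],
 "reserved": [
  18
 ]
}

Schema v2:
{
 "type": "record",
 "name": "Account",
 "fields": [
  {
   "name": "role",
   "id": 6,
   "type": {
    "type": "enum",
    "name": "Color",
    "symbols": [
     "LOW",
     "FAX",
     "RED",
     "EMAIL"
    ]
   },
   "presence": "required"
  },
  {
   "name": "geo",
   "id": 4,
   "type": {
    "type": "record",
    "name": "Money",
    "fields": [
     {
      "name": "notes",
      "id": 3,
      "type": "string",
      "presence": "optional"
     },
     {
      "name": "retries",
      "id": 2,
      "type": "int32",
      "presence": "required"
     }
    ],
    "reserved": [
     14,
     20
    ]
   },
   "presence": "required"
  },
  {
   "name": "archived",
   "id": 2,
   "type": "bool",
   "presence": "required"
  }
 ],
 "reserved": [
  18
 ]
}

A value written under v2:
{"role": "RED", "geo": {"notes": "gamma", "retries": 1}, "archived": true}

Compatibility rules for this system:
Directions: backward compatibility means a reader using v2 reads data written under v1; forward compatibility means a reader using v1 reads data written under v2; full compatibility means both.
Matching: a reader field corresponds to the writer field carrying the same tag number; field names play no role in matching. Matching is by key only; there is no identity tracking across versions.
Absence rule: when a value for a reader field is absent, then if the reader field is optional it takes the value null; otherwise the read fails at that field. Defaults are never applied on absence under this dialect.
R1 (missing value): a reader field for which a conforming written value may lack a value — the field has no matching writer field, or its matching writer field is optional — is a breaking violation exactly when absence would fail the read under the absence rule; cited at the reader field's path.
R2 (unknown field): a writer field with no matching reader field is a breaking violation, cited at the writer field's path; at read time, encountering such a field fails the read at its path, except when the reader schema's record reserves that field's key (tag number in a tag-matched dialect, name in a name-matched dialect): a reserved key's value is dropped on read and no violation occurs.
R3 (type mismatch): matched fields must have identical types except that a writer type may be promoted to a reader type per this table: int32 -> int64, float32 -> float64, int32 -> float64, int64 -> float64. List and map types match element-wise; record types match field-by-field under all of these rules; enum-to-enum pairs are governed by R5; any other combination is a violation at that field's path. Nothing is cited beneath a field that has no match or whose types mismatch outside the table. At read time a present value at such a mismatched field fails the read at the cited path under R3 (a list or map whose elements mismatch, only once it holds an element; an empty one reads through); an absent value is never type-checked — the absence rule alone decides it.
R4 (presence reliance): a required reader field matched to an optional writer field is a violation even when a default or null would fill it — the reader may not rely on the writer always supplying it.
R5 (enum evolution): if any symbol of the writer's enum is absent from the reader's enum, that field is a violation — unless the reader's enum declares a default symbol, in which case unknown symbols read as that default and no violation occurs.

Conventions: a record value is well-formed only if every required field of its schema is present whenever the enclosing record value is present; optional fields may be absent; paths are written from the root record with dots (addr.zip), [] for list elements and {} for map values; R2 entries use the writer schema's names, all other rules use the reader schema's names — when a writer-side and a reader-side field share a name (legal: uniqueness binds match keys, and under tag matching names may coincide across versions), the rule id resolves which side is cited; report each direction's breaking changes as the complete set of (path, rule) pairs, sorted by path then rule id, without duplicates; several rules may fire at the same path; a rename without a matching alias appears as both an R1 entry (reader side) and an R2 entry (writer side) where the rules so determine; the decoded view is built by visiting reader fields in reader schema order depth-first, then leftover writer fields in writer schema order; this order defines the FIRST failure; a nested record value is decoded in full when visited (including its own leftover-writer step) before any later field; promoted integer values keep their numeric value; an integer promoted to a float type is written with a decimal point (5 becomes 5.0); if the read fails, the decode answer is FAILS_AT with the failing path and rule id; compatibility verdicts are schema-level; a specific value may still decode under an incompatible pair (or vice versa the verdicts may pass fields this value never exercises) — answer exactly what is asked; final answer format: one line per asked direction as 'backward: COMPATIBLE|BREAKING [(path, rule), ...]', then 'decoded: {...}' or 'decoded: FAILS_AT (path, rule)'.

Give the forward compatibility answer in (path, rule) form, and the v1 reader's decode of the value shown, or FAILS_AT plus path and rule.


each type pair in Account: writer, then reader
forward pass over Account, reader schema v1, writer schema v2:
  role: Color -> Color, writer required; from role
  no writer field matches reader codes
  geo: Money -> Money, writer required; from geo
  archived: bool -> bool, writer required; from archived
  geo.notes: string -> string, writer optional; from geo.notes
  geo.retries: int32 -> int32, writer required; from geo.retries
  rule R1 violated at codes
  rule R5 violated at role
  => forward verdict for Account: BREAKING, 2 violation(s)
decode walk for Account under reader schema v1:
  role := "RED"
  read fails at codes under R1 (no fill)
  => FAILS_AT (codes, R1)

forward: BREAKING [(codes, R1), (role, R5)]; decoded: FAILS_AT (codes, R1)


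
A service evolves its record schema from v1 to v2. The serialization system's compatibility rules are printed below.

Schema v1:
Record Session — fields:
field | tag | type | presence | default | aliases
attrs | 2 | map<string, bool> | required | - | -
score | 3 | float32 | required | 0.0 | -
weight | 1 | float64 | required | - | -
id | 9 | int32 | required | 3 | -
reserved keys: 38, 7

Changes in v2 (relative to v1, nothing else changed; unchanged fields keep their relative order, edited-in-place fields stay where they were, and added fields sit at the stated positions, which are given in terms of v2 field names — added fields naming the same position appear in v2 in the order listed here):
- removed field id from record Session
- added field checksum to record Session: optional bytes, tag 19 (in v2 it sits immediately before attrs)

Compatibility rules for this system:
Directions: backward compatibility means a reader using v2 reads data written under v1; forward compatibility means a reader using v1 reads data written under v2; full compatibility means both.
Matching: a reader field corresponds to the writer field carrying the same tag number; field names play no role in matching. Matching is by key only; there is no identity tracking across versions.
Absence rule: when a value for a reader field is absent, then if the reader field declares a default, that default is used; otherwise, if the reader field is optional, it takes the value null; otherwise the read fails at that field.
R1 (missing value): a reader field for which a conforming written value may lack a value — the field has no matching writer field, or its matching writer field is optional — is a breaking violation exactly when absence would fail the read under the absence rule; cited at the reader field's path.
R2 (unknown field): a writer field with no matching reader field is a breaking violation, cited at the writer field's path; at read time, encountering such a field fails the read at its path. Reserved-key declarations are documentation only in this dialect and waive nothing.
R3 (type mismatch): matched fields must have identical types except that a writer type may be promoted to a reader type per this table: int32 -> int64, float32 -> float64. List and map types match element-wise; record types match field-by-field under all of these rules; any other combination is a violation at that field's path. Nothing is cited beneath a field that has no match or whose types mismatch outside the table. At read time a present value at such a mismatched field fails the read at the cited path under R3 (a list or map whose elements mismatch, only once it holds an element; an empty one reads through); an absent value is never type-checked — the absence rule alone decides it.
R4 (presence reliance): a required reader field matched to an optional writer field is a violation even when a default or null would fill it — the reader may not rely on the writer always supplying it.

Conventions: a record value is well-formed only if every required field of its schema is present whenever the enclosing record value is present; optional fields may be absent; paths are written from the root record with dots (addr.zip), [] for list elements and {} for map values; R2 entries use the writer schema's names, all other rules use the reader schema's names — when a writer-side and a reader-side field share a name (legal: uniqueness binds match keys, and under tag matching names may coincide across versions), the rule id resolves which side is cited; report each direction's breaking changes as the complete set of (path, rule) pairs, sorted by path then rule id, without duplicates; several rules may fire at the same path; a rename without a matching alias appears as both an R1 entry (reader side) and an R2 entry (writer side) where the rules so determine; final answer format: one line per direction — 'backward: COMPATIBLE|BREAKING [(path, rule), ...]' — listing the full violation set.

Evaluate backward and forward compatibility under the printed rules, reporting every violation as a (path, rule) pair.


the writer's type comes first in each Session pair
backward analysis of Session with v2 as reader and v1 as writer:
  no writer field matches reader checksum
  attrs: map<string, bool> -> map<string, bool>, writer required; from attrs
  score: float32 -> float32, writer required; from score
  weight: float64 -> float64, writer required; from weight
  writer field id has no reader counterpart
  violation R2 at id
  => backward: BREAKING (1)
forward analysis of Session with v1 as reader and v2 as writer:
  attrs: map<string, bool> -> map<string, bool>, writer required; from attrs
  score: float32 -> float32, writer required; from score
  weight: float64 -> float64, writer required; from weight
  no writer field matches reader id
  writer field checksum has no reader counterpart
  violation R2 at checksum
  => forward: BREAKING (1)

backward: BREAKING [(id, R2)]; forward: BREAKING [(checksum, R2)]


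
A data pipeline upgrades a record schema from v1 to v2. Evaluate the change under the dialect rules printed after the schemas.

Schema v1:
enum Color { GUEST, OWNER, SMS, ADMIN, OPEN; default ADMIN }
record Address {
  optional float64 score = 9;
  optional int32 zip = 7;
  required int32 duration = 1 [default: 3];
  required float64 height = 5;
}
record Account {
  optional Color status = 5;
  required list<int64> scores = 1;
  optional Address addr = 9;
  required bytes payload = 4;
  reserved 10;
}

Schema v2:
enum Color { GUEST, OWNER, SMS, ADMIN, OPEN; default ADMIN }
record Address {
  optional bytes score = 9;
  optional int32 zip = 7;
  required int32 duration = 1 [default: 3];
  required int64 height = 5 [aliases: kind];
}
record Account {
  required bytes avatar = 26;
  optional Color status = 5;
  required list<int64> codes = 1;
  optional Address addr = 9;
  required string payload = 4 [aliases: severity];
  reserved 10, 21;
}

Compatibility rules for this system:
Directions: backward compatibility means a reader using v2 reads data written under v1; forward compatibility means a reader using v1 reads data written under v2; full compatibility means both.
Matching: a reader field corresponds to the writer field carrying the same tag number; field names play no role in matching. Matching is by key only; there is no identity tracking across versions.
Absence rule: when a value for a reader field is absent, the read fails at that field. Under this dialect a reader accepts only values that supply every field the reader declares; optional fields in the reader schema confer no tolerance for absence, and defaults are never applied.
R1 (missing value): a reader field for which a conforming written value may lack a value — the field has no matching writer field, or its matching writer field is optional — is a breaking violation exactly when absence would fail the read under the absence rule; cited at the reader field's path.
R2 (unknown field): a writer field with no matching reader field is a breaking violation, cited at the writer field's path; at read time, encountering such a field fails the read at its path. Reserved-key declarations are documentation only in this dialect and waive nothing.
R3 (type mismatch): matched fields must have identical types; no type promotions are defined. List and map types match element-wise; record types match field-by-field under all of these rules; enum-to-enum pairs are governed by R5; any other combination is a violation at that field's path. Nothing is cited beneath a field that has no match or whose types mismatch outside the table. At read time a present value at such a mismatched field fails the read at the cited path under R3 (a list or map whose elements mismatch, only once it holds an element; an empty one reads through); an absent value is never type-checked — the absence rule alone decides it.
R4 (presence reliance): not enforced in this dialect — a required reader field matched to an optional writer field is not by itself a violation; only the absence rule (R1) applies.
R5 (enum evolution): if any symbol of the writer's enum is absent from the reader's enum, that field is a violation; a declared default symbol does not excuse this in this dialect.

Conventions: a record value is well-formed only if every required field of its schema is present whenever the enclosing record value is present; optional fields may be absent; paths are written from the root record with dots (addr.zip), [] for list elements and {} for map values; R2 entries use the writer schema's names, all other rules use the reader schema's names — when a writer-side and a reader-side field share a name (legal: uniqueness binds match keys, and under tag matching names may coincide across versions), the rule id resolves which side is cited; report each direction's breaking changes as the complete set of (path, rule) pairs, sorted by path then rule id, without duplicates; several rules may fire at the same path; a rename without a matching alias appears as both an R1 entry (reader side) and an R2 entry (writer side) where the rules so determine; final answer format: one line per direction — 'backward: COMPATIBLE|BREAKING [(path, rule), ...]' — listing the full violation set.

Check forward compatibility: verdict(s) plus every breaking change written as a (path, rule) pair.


forward: BREAKING [(addr, R1), (addr.height, R3), (addr.score, R1), (addr.score, R3), (addr.zip, R1), (avatar, R2), (payload, R3), (status, R1)]

arrows below run writer -> reader for Account
forward pass over Account, reader schema v1, writer schema v2:
  status: paired with writer status (Color -> Color; writer optional)
  scores: paired with writer codes (list<int64> -> list<int64>; writer required)
  addr: paired with writer addr (Address -> Address; writer optional)
  payload: paired with writer payload (string -> bytes; writer required)
  leftover writer field: avatar
  addr.score: paired with writer addr.score (bytes -> float64; writer optional)
  addr.zip: paired with writer addr.zip (int32 -> int32; writer optional)
  addr.duration: paired with writer addr.duration (int32 -> int32; writer required)
  addr.height: paired with writer addr.height (int64 -> float64; writer required)
  R1 fires at addr
  R3 fires at addr.height
  R1 fires at addr.score
  R3 fires at addr.score
  R1 fires at addr.zip
  R2 fires at avatar
  R3 fires at payload
  R1 fires at status
  => forward verdict for Account: BREAKING, 8 violation(s)
the rest of the Account diff is inert for this question:
  renamed field scores to codes in record Account -> inert for the asked Account verdict: nothing fires


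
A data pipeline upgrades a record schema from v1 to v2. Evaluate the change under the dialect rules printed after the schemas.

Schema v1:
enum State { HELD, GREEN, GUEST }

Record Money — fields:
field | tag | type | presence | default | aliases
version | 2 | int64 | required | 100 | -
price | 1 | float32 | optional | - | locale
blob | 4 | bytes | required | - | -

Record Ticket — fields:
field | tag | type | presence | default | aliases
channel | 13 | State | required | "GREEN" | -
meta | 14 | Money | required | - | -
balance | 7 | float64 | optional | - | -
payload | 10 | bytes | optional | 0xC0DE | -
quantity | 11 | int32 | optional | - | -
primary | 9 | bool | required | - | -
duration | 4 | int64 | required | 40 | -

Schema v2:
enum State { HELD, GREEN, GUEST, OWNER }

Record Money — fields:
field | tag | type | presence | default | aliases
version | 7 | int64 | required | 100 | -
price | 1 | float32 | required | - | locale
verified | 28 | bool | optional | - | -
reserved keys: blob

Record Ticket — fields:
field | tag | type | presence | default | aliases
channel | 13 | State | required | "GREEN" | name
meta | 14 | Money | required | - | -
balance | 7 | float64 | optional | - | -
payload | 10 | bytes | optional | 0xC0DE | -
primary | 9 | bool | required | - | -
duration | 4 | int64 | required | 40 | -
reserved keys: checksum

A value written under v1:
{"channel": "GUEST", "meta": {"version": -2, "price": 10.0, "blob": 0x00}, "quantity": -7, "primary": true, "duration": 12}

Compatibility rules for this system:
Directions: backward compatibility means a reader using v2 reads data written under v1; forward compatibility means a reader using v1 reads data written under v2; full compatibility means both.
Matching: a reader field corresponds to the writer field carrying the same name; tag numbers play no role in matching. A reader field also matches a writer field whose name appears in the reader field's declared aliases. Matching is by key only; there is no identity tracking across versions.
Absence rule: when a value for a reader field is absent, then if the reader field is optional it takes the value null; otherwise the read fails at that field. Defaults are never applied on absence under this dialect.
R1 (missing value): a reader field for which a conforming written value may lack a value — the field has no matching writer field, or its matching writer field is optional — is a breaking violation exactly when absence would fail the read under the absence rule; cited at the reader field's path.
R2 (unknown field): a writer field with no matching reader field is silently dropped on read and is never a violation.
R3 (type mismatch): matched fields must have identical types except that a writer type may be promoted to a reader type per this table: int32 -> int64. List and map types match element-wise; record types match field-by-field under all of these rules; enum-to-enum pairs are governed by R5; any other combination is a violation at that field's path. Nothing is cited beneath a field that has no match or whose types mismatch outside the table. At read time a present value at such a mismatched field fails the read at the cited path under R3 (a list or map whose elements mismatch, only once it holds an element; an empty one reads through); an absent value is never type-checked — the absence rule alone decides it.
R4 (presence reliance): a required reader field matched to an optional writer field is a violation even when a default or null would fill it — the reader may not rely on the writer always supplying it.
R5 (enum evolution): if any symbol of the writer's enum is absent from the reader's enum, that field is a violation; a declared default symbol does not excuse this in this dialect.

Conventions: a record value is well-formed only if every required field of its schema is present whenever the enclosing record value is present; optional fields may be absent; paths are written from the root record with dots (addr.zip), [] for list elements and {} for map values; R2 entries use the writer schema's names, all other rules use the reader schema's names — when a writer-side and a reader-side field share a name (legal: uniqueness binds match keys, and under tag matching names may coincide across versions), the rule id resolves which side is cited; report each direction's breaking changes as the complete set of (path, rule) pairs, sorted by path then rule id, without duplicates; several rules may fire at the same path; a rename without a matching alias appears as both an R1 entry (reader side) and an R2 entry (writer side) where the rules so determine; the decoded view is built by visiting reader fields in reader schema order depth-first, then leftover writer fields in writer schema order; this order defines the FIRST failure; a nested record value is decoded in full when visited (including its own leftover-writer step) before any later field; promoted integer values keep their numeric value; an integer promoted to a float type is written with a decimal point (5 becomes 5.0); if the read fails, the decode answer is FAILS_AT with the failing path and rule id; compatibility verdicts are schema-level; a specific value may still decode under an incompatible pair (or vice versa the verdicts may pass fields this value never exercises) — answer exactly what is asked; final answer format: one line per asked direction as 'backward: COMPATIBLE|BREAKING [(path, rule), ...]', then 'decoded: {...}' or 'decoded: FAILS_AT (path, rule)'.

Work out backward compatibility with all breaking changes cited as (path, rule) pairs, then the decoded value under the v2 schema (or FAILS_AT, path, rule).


backward: BREAKING [(meta.price, R1), (meta.price, R4)]; decoded: {"channel": "GUEST", "meta": {"version": -2, "price": 10.0, "verified": null}, "balance": null, "payload": null, "primary": true, "duration": 12}

each type pair in Ticket: writer, then reader
checking backward for Ticket: reader v2 against writer v1:
  channel: State -> State, writer required; from channel
  meta: Money -> Money, writer required; from meta
  balance: float64 -> float64, writer optional; from balance
  payload: bytes -> bytes, writer optional; from payload
  primary: bool -> bool, writer required; from primary
  duration: int64 -> int64, writer required; from duration
  writer quantity: unknown to reader
  meta.version: int64 -> int64, writer required; from meta.version
  meta.price: float32 -> float32, writer optional; from meta.price
  meta.verified: no writer match
  writer meta.blob: unknown to reader
  rule R1 violated at meta.price
  rule R4 violated at meta.price
  => 2 violation(s): backward is BREAKING for Ticket
decode (reader v2):
  channel := "GUEST"
  meta.version := -2
  meta.price := 10.0
  meta.verified := null (not supplied -> null)
  writer meta.blob: unmatched, discarded
  balance := null (not supplied -> null)
  payload := null (not supplied -> null)
  primary := true
  duration := 12
  writer quantity: unmatched, discarded
  => decoded: {"channel": "GUEST", "meta": {"version": -2, "price": 10.0, "verified": null}, "balance": null, "payload": null, "primary": true, "duration": 12}
ruling out the remaining Ticket differences:
  field version in record Money: tag 2 changed to 7 -> triggers nothing under Ticket's printed rules — same verdict
  enum State (field channel in record Ticket): symbol OWNER added -> affects forward compatibility only, which is not asked
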